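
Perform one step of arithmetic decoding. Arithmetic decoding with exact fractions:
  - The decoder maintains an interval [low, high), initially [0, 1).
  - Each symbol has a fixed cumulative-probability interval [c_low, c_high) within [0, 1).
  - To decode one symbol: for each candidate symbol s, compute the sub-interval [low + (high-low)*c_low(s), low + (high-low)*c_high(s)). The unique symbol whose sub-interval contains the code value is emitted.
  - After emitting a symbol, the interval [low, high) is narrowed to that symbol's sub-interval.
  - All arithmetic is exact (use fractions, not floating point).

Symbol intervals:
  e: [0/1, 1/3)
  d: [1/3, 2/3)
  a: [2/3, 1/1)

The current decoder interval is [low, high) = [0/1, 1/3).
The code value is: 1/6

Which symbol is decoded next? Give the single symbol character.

Answer: d

Derivation:
Interval width = high − low = 1/3 − 0/1 = 1/3
Scaled code = (code − low) / width = (1/6 − 0/1) / 1/3 = 1/2
  e: [0/1, 1/3) 
  d: [1/3, 2/3) ← scaled code falls here ✓
  a: [2/3, 1/1) 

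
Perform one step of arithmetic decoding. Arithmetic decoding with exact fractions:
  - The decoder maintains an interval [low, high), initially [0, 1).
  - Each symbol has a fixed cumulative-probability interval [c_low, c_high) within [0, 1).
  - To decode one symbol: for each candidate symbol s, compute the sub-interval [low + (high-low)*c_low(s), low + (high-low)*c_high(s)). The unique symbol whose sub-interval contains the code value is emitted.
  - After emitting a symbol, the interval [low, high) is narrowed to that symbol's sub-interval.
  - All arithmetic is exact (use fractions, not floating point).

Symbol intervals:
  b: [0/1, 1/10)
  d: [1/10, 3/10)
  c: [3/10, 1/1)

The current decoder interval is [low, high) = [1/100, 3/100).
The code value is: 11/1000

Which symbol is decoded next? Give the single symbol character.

Answer: b

Derivation:
Interval width = high − low = 3/100 − 1/100 = 1/50
Scaled code = (code − low) / width = (11/1000 − 1/100) / 1/50 = 1/20
  b: [0/1, 1/10) ← scaled code falls here ✓
  d: [1/10, 3/10) 
  c: [3/10, 1/1) 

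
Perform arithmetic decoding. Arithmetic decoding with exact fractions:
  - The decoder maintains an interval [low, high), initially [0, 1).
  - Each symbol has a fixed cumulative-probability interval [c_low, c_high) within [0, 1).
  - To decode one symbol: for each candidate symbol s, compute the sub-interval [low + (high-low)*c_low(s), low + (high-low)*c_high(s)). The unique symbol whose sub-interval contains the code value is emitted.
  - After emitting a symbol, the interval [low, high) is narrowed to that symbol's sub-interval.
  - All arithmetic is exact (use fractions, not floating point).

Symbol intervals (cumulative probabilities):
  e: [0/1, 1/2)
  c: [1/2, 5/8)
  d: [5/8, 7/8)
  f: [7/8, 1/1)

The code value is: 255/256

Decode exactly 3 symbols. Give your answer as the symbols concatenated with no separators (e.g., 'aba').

Answer: ffd

Derivation:
Step 1: interval [0/1, 1/1), width = 1/1 - 0/1 = 1/1
  'e': [0/1 + 1/1*0/1, 0/1 + 1/1*1/2) = [0/1, 1/2)
  'c': [0/1 + 1/1*1/2, 0/1 + 1/1*5/8) = [1/2, 5/8)
  'd': [0/1 + 1/1*5/8, 0/1 + 1/1*7/8) = [5/8, 7/8)
  'f': [0/1 + 1/1*7/8, 0/1 + 1/1*1/1) = [7/8, 1/1) <- contains code 255/256
  emit 'f', narrow to [7/8, 1/1)
Step 2: interval [7/8, 1/1), width = 1/1 - 7/8 = 1/8
  'e': [7/8 + 1/8*0/1, 7/8 + 1/8*1/2) = [7/8, 15/16)
  'c': [7/8 + 1/8*1/2, 7/8 + 1/8*5/8) = [15/16, 61/64)
  'd': [7/8 + 1/8*5/8, 7/8 + 1/8*7/8) = [61/64, 63/64)
  'f': [7/8 + 1/8*7/8, 7/8 + 1/8*1/1) = [63/64, 1/1) <- contains code 255/256
  emit 'f', narrow to [63/64, 1/1)
Step 3: interval [63/64, 1/1), width = 1/1 - 63/64 = 1/64
  'e': [63/64 + 1/64*0/1, 63/64 + 1/64*1/2) = [63/64, 127/128)
  'c': [63/64 + 1/64*1/2, 63/64 + 1/64*5/8) = [127/128, 509/512)
  'd': [63/64 + 1/64*5/8, 63/64 + 1/64*7/8) = [509/512, 511/512) <- contains code 255/256
  'f': [63/64 + 1/64*7/8, 63/64 + 1/64*1/1) = [511/512, 1/1)
  emit 'd', narrow to [509/512, 511/512)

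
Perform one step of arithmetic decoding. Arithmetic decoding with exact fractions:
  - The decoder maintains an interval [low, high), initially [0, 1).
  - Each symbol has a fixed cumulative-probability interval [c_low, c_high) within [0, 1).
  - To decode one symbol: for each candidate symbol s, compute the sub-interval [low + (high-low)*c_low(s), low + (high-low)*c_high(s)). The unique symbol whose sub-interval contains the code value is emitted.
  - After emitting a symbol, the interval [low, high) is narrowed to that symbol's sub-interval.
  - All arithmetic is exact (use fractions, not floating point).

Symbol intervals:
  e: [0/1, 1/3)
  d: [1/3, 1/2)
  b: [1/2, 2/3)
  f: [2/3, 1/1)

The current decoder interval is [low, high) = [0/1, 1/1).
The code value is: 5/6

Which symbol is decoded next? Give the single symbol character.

Answer: f

Derivation:
Interval width = high − low = 1/1 − 0/1 = 1/1
Scaled code = (code − low) / width = (5/6 − 0/1) / 1/1 = 5/6
  e: [0/1, 1/3) 
  d: [1/3, 1/2) 
  b: [1/2, 2/3) 
  f: [2/3, 1/1) ← scaled code falls here ✓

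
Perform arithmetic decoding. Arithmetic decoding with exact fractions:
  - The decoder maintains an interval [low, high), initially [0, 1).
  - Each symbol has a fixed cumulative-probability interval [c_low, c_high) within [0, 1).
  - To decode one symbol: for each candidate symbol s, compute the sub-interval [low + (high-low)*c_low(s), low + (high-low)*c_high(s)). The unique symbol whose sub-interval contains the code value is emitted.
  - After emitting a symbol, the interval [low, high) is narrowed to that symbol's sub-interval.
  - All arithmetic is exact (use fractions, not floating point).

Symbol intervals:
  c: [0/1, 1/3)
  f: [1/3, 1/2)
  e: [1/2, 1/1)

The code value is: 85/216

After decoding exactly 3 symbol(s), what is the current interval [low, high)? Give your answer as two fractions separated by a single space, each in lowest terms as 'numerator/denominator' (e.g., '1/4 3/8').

Step 1: interval [0/1, 1/1), width = 1/1 - 0/1 = 1/1
  'c': [0/1 + 1/1*0/1, 0/1 + 1/1*1/3) = [0/1, 1/3)
  'f': [0/1 + 1/1*1/3, 0/1 + 1/1*1/2) = [1/3, 1/2) <- contains code 85/216
  'e': [0/1 + 1/1*1/2, 0/1 + 1/1*1/1) = [1/2, 1/1)
  emit 'f', narrow to [1/3, 1/2)
Step 2: interval [1/3, 1/2), width = 1/2 - 1/3 = 1/6
  'c': [1/3 + 1/6*0/1, 1/3 + 1/6*1/3) = [1/3, 7/18)
  'f': [1/3 + 1/6*1/3, 1/3 + 1/6*1/2) = [7/18, 5/12) <- contains code 85/216
  'e': [1/3 + 1/6*1/2, 1/3 + 1/6*1/1) = [5/12, 1/2)
  emit 'f', narrow to [7/18, 5/12)
Step 3: interval [7/18, 5/12), width = 5/12 - 7/18 = 1/36
  'c': [7/18 + 1/36*0/1, 7/18 + 1/36*1/3) = [7/18, 43/108) <- contains code 85/216
  'f': [7/18 + 1/36*1/3, 7/18 + 1/36*1/2) = [43/108, 29/72)
  'e': [7/18 + 1/36*1/2, 7/18 + 1/36*1/1) = [29/72, 5/12)
  emit 'c', narrow to [7/18, 43/108)

Answer: 7/18 43/108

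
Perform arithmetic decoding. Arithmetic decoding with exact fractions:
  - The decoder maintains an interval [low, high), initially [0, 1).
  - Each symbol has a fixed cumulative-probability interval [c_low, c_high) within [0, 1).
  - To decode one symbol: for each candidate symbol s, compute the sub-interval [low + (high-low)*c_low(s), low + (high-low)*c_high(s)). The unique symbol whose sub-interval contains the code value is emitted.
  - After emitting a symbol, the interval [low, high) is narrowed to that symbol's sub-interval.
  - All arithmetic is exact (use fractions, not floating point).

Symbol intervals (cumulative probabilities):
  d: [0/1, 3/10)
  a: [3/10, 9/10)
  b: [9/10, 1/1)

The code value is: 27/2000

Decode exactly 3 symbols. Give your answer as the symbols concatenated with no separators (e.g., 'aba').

Answer: ddd

Derivation:
Step 1: interval [0/1, 1/1), width = 1/1 - 0/1 = 1/1
  'd': [0/1 + 1/1*0/1, 0/1 + 1/1*3/10) = [0/1, 3/10) <- contains code 27/2000
  'a': [0/1 + 1/1*3/10, 0/1 + 1/1*9/10) = [3/10, 9/10)
  'b': [0/1 + 1/1*9/10, 0/1 + 1/1*1/1) = [9/10, 1/1)
  emit 'd', narrow to [0/1, 3/10)
Step 2: interval [0/1, 3/10), width = 3/10 - 0/1 = 3/10
  'd': [0/1 + 3/10*0/1, 0/1 + 3/10*3/10) = [0/1, 9/100) <- contains code 27/2000
  'a': [0/1 + 3/10*3/10, 0/1 + 3/10*9/10) = [9/100, 27/100)
  'b': [0/1 + 3/10*9/10, 0/1 + 3/10*1/1) = [27/100, 3/10)
  emit 'd', narrow to [0/1, 9/100)
Step 3: interval [0/1, 9/100), width = 9/100 - 0/1 = 9/100
  'd': [0/1 + 9/100*0/1, 0/1 + 9/100*3/10) = [0/1, 27/1000) <- contains code 27/2000
  'a': [0/1 + 9/100*3/10, 0/1 + 9/100*9/10) = [27/1000, 81/1000)
  'b': [0/1 + 9/100*9/10, 0/1 + 9/100*1/1) = [81/1000, 9/100)
  emit 'd', narrow to [0/1, 27/1000)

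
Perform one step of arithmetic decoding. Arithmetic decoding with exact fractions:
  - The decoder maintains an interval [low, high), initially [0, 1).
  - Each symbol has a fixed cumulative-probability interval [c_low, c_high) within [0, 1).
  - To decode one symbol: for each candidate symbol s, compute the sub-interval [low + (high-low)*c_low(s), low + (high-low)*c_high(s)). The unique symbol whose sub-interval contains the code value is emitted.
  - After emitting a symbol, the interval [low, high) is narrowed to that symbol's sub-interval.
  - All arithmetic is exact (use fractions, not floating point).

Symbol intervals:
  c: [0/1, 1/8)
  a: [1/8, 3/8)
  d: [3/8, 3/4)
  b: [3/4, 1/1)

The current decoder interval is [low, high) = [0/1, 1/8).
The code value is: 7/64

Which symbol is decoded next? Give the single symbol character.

Answer: b

Derivation:
Interval width = high − low = 1/8 − 0/1 = 1/8
Scaled code = (code − low) / width = (7/64 − 0/1) / 1/8 = 7/8
  c: [0/1, 1/8) 
  a: [1/8, 3/8) 
  d: [3/8, 3/4) 
  b: [3/4, 1/1) ← scaled code falls here ✓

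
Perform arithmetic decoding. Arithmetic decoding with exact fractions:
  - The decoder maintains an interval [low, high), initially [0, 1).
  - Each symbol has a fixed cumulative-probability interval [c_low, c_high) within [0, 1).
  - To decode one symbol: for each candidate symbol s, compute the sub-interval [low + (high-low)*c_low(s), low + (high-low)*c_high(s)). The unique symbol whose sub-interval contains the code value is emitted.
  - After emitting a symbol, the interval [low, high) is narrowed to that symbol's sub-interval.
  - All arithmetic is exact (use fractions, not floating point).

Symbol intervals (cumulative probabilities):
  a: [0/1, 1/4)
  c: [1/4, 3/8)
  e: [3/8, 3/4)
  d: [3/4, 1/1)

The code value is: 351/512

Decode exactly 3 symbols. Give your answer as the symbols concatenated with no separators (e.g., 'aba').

Step 1: interval [0/1, 1/1), width = 1/1 - 0/1 = 1/1
  'a': [0/1 + 1/1*0/1, 0/1 + 1/1*1/4) = [0/1, 1/4)
  'c': [0/1 + 1/1*1/4, 0/1 + 1/1*3/8) = [1/4, 3/8)
  'e': [0/1 + 1/1*3/8, 0/1 + 1/1*3/4) = [3/8, 3/4) <- contains code 351/512
  'd': [0/1 + 1/1*3/4, 0/1 + 1/1*1/1) = [3/4, 1/1)
  emit 'e', narrow to [3/8, 3/4)
Step 2: interval [3/8, 3/4), width = 3/4 - 3/8 = 3/8
  'a': [3/8 + 3/8*0/1, 3/8 + 3/8*1/4) = [3/8, 15/32)
  'c': [3/8 + 3/8*1/4, 3/8 + 3/8*3/8) = [15/32, 33/64)
  'e': [3/8 + 3/8*3/8, 3/8 + 3/8*3/4) = [33/64, 21/32)
  'd': [3/8 + 3/8*3/4, 3/8 + 3/8*1/1) = [21/32, 3/4) <- contains code 351/512
  emit 'd', narrow to [21/32, 3/4)
Step 3: interval [21/32, 3/4), width = 3/4 - 21/32 = 3/32
  'a': [21/32 + 3/32*0/1, 21/32 + 3/32*1/4) = [21/32, 87/128)
  'c': [21/32 + 3/32*1/4, 21/32 + 3/32*3/8) = [87/128, 177/256) <- contains code 351/512
  'e': [21/32 + 3/32*3/8, 21/32 + 3/32*3/4) = [177/256, 93/128)
  'd': [21/32 + 3/32*3/4, 21/32 + 3/32*1/1) = [93/128, 3/4)
  emit 'c', narrow to [87/128, 177/256)

Answer: edc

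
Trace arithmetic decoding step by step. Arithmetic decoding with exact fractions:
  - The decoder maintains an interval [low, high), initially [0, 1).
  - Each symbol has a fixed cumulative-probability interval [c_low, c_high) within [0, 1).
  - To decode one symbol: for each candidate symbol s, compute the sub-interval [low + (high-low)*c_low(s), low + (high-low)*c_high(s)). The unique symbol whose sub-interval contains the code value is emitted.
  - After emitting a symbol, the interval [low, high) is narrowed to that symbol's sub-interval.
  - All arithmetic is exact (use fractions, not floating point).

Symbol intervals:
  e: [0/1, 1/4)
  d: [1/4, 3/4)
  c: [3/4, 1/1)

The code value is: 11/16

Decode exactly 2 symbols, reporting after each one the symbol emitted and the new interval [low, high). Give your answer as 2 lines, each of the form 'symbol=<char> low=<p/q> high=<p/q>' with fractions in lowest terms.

Step 1: interval [0/1, 1/1), width = 1/1 - 0/1 = 1/1
  'e': [0/1 + 1/1*0/1, 0/1 + 1/1*1/4) = [0/1, 1/4)
  'd': [0/1 + 1/1*1/4, 0/1 + 1/1*3/4) = [1/4, 3/4) <- contains code 11/16
  'c': [0/1 + 1/1*3/4, 0/1 + 1/1*1/1) = [3/4, 1/1)
  emit 'd', narrow to [1/4, 3/4)
Step 2: interval [1/4, 3/4), width = 3/4 - 1/4 = 1/2
  'e': [1/4 + 1/2*0/1, 1/4 + 1/2*1/4) = [1/4, 3/8)
  'd': [1/4 + 1/2*1/4, 1/4 + 1/2*3/4) = [3/8, 5/8)
  'c': [1/4 + 1/2*3/4, 1/4 + 1/2*1/1) = [5/8, 3/4) <- contains code 11/16
  emit 'c', narrow to [5/8, 3/4)

Answer: symbol=d low=1/4 high=3/4
symbol=c low=5/8 high=3/4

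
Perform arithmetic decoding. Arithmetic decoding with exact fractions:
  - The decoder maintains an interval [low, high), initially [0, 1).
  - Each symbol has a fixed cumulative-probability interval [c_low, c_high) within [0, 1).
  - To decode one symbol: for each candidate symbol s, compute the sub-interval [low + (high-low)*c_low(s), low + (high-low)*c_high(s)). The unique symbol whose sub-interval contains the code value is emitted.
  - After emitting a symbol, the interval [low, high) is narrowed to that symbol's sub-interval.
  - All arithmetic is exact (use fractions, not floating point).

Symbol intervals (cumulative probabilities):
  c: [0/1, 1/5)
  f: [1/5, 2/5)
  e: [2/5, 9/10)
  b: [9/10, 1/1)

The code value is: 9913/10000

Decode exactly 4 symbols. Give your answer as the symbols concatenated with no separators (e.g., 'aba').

Answer: bbce

Derivation:
Step 1: interval [0/1, 1/1), width = 1/1 - 0/1 = 1/1
  'c': [0/1 + 1/1*0/1, 0/1 + 1/1*1/5) = [0/1, 1/5)
  'f': [0/1 + 1/1*1/5, 0/1 + 1/1*2/5) = [1/5, 2/5)
  'e': [0/1 + 1/1*2/5, 0/1 + 1/1*9/10) = [2/5, 9/10)
  'b': [0/1 + 1/1*9/10, 0/1 + 1/1*1/1) = [9/10, 1/1) <- contains code 9913/10000
  emit 'b', narrow to [9/10, 1/1)
Step 2: interval [9/10, 1/1), width = 1/1 - 9/10 = 1/10
  'c': [9/10 + 1/10*0/1, 9/10 + 1/10*1/5) = [9/10, 23/25)
  'f': [9/10 + 1/10*1/5, 9/10 + 1/10*2/5) = [23/25, 47/50)
  'e': [9/10 + 1/10*2/5, 9/10 + 1/10*9/10) = [47/50, 99/100)
  'b': [9/10 + 1/10*9/10, 9/10 + 1/10*1/1) = [99/100, 1/1) <- contains code 9913/10000
  emit 'b', narrow to [99/100, 1/1)
Step 3: interval [99/100, 1/1), width = 1/1 - 99/100 = 1/100
  'c': [99/100 + 1/100*0/1, 99/100 + 1/100*1/5) = [99/100, 124/125) <- contains code 9913/10000
  'f': [99/100 + 1/100*1/5, 99/100 + 1/100*2/5) = [124/125, 497/500)
  'e': [99/100 + 1/100*2/5, 99/100 + 1/100*9/10) = [497/500, 999/1000)
  'b': [99/100 + 1/100*9/10, 99/100 + 1/100*1/1) = [999/1000, 1/1)
  emit 'c', narrow to [99/100, 124/125)
Step 4: interval [99/100, 124/125), width = 124/125 - 99/100 = 1/500
  'c': [99/100 + 1/500*0/1, 99/100 + 1/500*1/5) = [99/100, 619/625)
  'f': [99/100 + 1/500*1/5, 99/100 + 1/500*2/5) = [619/625, 2477/2500)
  'e': [99/100 + 1/500*2/5, 99/100 + 1/500*9/10) = [2477/2500, 4959/5000) <- contains code 9913/10000
  'b': [99/100 + 1/500*9/10, 99/100 + 1/500*1/1) = [4959/5000, 124/125)
  emit 'e', narrow to [2477/2500, 4959/5000)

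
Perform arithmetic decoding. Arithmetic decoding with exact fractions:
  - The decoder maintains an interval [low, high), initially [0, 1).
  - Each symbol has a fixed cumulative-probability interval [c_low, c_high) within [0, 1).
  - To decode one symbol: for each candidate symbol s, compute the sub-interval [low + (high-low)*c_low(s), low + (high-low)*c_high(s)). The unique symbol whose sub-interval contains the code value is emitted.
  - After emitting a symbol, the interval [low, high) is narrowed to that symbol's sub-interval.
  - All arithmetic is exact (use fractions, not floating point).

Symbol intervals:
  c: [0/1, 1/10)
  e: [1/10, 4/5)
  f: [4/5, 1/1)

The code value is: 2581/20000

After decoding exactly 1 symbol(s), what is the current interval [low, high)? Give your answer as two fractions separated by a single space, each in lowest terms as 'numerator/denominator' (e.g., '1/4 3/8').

Step 1: interval [0/1, 1/1), width = 1/1 - 0/1 = 1/1
  'c': [0/1 + 1/1*0/1, 0/1 + 1/1*1/10) = [0/1, 1/10)
  'e': [0/1 + 1/1*1/10, 0/1 + 1/1*4/5) = [1/10, 4/5) <- contains code 2581/20000
  'f': [0/1 + 1/1*4/5, 0/1 + 1/1*1/1) = [4/5, 1/1)
  emit 'e', narrow to [1/10, 4/5)

Answer: 1/10 4/5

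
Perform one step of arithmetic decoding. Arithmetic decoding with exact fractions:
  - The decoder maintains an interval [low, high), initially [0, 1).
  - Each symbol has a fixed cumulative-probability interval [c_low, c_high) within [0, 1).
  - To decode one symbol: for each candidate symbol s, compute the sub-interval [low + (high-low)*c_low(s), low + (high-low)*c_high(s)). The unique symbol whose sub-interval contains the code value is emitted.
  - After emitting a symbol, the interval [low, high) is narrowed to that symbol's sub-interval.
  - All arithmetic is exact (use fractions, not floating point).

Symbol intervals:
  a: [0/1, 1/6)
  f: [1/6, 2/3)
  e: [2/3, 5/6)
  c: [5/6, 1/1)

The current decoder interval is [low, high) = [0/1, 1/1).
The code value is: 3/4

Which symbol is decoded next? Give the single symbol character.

Answer: e

Derivation:
Interval width = high − low = 1/1 − 0/1 = 1/1
Scaled code = (code − low) / width = (3/4 − 0/1) / 1/1 = 3/4
  a: [0/1, 1/6) 
  f: [1/6, 2/3) 
  e: [2/3, 5/6) ← scaled code falls here ✓
  c: [5/6, 1/1) 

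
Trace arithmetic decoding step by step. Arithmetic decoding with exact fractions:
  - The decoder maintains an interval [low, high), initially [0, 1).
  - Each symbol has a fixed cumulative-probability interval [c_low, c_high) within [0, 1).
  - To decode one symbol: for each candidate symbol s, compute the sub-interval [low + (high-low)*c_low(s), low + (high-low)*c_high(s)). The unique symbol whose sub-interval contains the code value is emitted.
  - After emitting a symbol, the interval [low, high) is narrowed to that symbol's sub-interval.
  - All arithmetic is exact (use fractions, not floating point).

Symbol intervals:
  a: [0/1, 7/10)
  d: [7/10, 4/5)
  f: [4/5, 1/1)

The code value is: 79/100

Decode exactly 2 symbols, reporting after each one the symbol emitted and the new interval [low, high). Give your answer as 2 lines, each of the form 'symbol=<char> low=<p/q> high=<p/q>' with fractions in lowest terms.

Answer: symbol=d low=7/10 high=4/5
symbol=f low=39/50 high=4/5

Derivation:
Step 1: interval [0/1, 1/1), width = 1/1 - 0/1 = 1/1
  'a': [0/1 + 1/1*0/1, 0/1 + 1/1*7/10) = [0/1, 7/10)
  'd': [0/1 + 1/1*7/10, 0/1 + 1/1*4/5) = [7/10, 4/5) <- contains code 79/100
  'f': [0/1 + 1/1*4/5, 0/1 + 1/1*1/1) = [4/5, 1/1)
  emit 'd', narrow to [7/10, 4/5)
Step 2: interval [7/10, 4/5), width = 4/5 - 7/10 = 1/10
  'a': [7/10 + 1/10*0/1, 7/10 + 1/10*7/10) = [7/10, 77/100)
  'd': [7/10 + 1/10*7/10, 7/10 + 1/10*4/5) = [77/100, 39/50)
  'f': [7/10 + 1/10*4/5, 7/10 + 1/10*1/1) = [39/50, 4/5) <- contains code 79/100
  emit 'f', narrow to [39/50, 4/5)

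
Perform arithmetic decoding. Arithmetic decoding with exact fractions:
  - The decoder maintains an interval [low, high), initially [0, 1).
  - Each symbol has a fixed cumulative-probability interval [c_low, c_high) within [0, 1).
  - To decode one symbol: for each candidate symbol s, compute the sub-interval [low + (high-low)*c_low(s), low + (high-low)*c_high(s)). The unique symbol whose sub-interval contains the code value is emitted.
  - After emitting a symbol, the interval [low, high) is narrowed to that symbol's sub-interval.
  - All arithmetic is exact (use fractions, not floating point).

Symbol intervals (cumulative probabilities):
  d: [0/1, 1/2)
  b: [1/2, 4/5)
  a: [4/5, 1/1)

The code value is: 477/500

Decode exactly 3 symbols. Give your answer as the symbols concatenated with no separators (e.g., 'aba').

Step 1: interval [0/1, 1/1), width = 1/1 - 0/1 = 1/1
  'd': [0/1 + 1/1*0/1, 0/1 + 1/1*1/2) = [0/1, 1/2)
  'b': [0/1 + 1/1*1/2, 0/1 + 1/1*4/5) = [1/2, 4/5)
  'a': [0/1 + 1/1*4/5, 0/1 + 1/1*1/1) = [4/5, 1/1) <- contains code 477/500
  emit 'a', narrow to [4/5, 1/1)
Step 2: interval [4/5, 1/1), width = 1/1 - 4/5 = 1/5
  'd': [4/5 + 1/5*0/1, 4/5 + 1/5*1/2) = [4/5, 9/10)
  'b': [4/5 + 1/5*1/2, 4/5 + 1/5*4/5) = [9/10, 24/25) <- contains code 477/500
  'a': [4/5 + 1/5*4/5, 4/5 + 1/5*1/1) = [24/25, 1/1)
  emit 'b', narrow to [9/10, 24/25)
Step 3: interval [9/10, 24/25), width = 24/25 - 9/10 = 3/50
  'd': [9/10 + 3/50*0/1, 9/10 + 3/50*1/2) = [9/10, 93/100)
  'b': [9/10 + 3/50*1/2, 9/10 + 3/50*4/5) = [93/100, 237/250)
  'a': [9/10 + 3/50*4/5, 9/10 + 3/50*1/1) = [237/250, 24/25) <- contains code 477/500
  emit 'a', narrow to [237/250, 24/25)

Answer: aba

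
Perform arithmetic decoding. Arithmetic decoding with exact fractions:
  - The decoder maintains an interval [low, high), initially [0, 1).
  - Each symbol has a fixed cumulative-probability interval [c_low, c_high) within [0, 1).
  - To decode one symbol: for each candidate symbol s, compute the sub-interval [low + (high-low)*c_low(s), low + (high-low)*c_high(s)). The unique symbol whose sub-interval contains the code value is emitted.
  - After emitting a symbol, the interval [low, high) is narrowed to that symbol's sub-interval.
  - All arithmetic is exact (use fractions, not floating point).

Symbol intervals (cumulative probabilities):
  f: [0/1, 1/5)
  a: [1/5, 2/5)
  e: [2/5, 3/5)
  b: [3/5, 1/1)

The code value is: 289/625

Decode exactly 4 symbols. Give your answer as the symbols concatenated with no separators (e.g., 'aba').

Answer: eaeb

Derivation:
Step 1: interval [0/1, 1/1), width = 1/1 - 0/1 = 1/1
  'f': [0/1 + 1/1*0/1, 0/1 + 1/1*1/5) = [0/1, 1/5)
  'a': [0/1 + 1/1*1/5, 0/1 + 1/1*2/5) = [1/5, 2/5)
  'e': [0/1 + 1/1*2/5, 0/1 + 1/1*3/5) = [2/5, 3/5) <- contains code 289/625
  'b': [0/1 + 1/1*3/5, 0/1 + 1/1*1/1) = [3/5, 1/1)
  emit 'e', narrow to [2/5, 3/5)
Step 2: interval [2/5, 3/5), width = 3/5 - 2/5 = 1/5
  'f': [2/5 + 1/5*0/1, 2/5 + 1/5*1/5) = [2/5, 11/25)
  'a': [2/5 + 1/5*1/5, 2/5 + 1/5*2/5) = [11/25, 12/25) <- contains code 289/625
  'e': [2/5 + 1/5*2/5, 2/5 + 1/5*3/5) = [12/25, 13/25)
  'b': [2/5 + 1/5*3/5, 2/5 + 1/5*1/1) = [13/25, 3/5)
  emit 'a', narrow to [11/25, 12/25)
Step 3: interval [11/25, 12/25), width = 12/25 - 11/25 = 1/25
  'f': [11/25 + 1/25*0/1, 11/25 + 1/25*1/5) = [11/25, 56/125)
  'a': [11/25 + 1/25*1/5, 11/25 + 1/25*2/5) = [56/125, 57/125)
  'e': [11/25 + 1/25*2/5, 11/25 + 1/25*3/5) = [57/125, 58/125) <- contains code 289/625
  'b': [11/25 + 1/25*3/5, 11/25 + 1/25*1/1) = [58/125, 12/25)
  emit 'e', narrow to [57/125, 58/125)
Step 4: interval [57/125, 58/125), width = 58/125 - 57/125 = 1/125
  'f': [57/125 + 1/125*0/1, 57/125 + 1/125*1/5) = [57/125, 286/625)
  'a': [57/125 + 1/125*1/5, 57/125 + 1/125*2/5) = [286/625, 287/625)
  'e': [57/125 + 1/125*2/5, 57/125 + 1/125*3/5) = [287/625, 288/625)
  'b': [57/125 + 1/125*3/5, 57/125 + 1/125*1/1) = [288/625, 58/125) <- contains code 289/625
  emit 'b', narrow to [288/625, 58/125)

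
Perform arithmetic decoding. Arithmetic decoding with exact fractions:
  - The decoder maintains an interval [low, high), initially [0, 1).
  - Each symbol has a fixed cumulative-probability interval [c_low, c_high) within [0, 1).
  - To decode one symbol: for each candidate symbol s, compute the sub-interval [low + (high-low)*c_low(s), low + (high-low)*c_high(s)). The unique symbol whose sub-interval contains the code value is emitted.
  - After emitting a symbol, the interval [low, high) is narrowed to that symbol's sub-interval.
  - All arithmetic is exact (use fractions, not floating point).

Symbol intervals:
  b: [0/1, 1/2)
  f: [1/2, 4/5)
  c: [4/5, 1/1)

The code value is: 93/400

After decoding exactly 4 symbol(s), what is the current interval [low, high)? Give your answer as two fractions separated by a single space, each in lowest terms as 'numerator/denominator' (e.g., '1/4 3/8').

Answer: 9/40 6/25

Derivation:
Step 1: interval [0/1, 1/1), width = 1/1 - 0/1 = 1/1
  'b': [0/1 + 1/1*0/1, 0/1 + 1/1*1/2) = [0/1, 1/2) <- contains code 93/400
  'f': [0/1 + 1/1*1/2, 0/1 + 1/1*4/5) = [1/2, 4/5)
  'c': [0/1 + 1/1*4/5, 0/1 + 1/1*1/1) = [4/5, 1/1)
  emit 'b', narrow to [0/1, 1/2)
Step 2: interval [0/1, 1/2), width = 1/2 - 0/1 = 1/2
  'b': [0/1 + 1/2*0/1, 0/1 + 1/2*1/2) = [0/1, 1/4) <- contains code 93/400
  'f': [0/1 + 1/2*1/2, 0/1 + 1/2*4/5) = [1/4, 2/5)
  'c': [0/1 + 1/2*4/5, 0/1 + 1/2*1/1) = [2/5, 1/2)
  emit 'b', narrow to [0/1, 1/4)
Step 3: interval [0/1, 1/4), width = 1/4 - 0/1 = 1/4
  'b': [0/1 + 1/4*0/1, 0/1 + 1/4*1/2) = [0/1, 1/8)
  'f': [0/1 + 1/4*1/2, 0/1 + 1/4*4/5) = [1/8, 1/5)
  'c': [0/1 + 1/4*4/5, 0/1 + 1/4*1/1) = [1/5, 1/4) <- contains code 93/400
  emit 'c', narrow to [1/5, 1/4)
Step 4: interval [1/5, 1/4), width = 1/4 - 1/5 = 1/20
  'b': [1/5 + 1/20*0/1, 1/5 + 1/20*1/2) = [1/5, 9/40)
  'f': [1/5 + 1/20*1/2, 1/5 + 1/20*4/5) = [9/40, 6/25) <- contains code 93/400
  'c': [1/5 + 1/20*4/5, 1/5 + 1/20*1/1) = [6/25, 1/4)
  emit 'f', narrow to [9/40, 6/25)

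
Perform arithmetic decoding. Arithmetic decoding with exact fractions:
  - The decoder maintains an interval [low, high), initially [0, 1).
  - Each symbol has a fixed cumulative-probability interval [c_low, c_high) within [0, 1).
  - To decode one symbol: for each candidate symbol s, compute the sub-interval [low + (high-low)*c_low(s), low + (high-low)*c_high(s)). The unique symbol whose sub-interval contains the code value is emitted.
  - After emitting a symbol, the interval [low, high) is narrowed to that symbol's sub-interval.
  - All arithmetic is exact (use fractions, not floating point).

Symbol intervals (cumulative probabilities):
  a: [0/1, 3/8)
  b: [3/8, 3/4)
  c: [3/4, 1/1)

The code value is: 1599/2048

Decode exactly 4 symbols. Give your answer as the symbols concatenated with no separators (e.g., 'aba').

Step 1: interval [0/1, 1/1), width = 1/1 - 0/1 = 1/1
  'a': [0/1 + 1/1*0/1, 0/1 + 1/1*3/8) = [0/1, 3/8)
  'b': [0/1 + 1/1*3/8, 0/1 + 1/1*3/4) = [3/8, 3/4)
  'c': [0/1 + 1/1*3/4, 0/1 + 1/1*1/1) = [3/4, 1/1) <- contains code 1599/2048
  emit 'c', narrow to [3/4, 1/1)
Step 2: interval [3/4, 1/1), width = 1/1 - 3/4 = 1/4
  'a': [3/4 + 1/4*0/1, 3/4 + 1/4*3/8) = [3/4, 27/32) <- contains code 1599/2048
  'b': [3/4 + 1/4*3/8, 3/4 + 1/4*3/4) = [27/32, 15/16)
  'c': [3/4 + 1/4*3/4, 3/4 + 1/4*1/1) = [15/16, 1/1)
  emit 'a', narrow to [3/4, 27/32)
Step 3: interval [3/4, 27/32), width = 27/32 - 3/4 = 3/32
  'a': [3/4 + 3/32*0/1, 3/4 + 3/32*3/8) = [3/4, 201/256) <- contains code 1599/2048
  'b': [3/4 + 3/32*3/8, 3/4 + 3/32*3/4) = [201/256, 105/128)
  'c': [3/4 + 3/32*3/4, 3/4 + 3/32*1/1) = [105/128, 27/32)
  emit 'a', narrow to [3/4, 201/256)
Step 4: interval [3/4, 201/256), width = 201/256 - 3/4 = 9/256
  'a': [3/4 + 9/256*0/1, 3/4 + 9/256*3/8) = [3/4, 1563/2048)
  'b': [3/4 + 9/256*3/8, 3/4 + 9/256*3/4) = [1563/2048, 795/1024)
  'c': [3/4 + 9/256*3/4, 3/4 + 9/256*1/1) = [795/1024, 201/256) <- contains code 1599/2048
  emit 'c', narrow to [795/1024, 201/256)

Answer: caac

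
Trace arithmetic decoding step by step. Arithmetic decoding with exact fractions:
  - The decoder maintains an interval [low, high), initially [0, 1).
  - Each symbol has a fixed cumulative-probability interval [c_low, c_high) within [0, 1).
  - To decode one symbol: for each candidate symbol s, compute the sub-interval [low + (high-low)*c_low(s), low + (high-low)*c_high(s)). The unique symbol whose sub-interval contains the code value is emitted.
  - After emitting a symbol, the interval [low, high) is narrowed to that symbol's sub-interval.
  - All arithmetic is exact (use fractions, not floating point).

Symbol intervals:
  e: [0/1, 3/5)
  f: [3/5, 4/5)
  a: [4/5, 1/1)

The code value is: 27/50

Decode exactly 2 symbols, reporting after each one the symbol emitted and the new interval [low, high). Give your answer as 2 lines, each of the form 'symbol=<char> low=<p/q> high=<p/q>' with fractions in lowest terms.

Answer: symbol=e low=0/1 high=3/5
symbol=a low=12/25 high=3/5

Derivation:
Step 1: interval [0/1, 1/1), width = 1/1 - 0/1 = 1/1
  'e': [0/1 + 1/1*0/1, 0/1 + 1/1*3/5) = [0/1, 3/5) <- contains code 27/50
  'f': [0/1 + 1/1*3/5, 0/1 + 1/1*4/5) = [3/5, 4/5)
  'a': [0/1 + 1/1*4/5, 0/1 + 1/1*1/1) = [4/5, 1/1)
  emit 'e', narrow to [0/1, 3/5)
Step 2: interval [0/1, 3/5), width = 3/5 - 0/1 = 3/5
  'e': [0/1 + 3/5*0/1, 0/1 + 3/5*3/5) = [0/1, 9/25)
  'f': [0/1 + 3/5*3/5, 0/1 + 3/5*4/5) = [9/25, 12/25)
  'a': [0/1 + 3/5*4/5, 0/1 + 3/5*1/1) = [12/25, 3/5) <- contains code 27/50
  emit 'a', narrow to [12/25, 3/5)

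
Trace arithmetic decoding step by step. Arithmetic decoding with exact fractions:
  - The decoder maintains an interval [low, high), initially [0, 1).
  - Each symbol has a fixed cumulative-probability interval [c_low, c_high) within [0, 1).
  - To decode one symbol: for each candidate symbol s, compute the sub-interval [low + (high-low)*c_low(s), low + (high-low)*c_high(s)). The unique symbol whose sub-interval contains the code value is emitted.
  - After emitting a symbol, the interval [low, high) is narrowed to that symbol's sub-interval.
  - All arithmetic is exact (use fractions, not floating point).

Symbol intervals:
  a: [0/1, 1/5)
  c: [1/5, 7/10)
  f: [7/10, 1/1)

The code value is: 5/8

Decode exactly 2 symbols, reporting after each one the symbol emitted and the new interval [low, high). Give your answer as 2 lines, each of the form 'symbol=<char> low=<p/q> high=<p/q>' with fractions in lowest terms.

Step 1: interval [0/1, 1/1), width = 1/1 - 0/1 = 1/1
  'a': [0/1 + 1/1*0/1, 0/1 + 1/1*1/5) = [0/1, 1/5)
  'c': [0/1 + 1/1*1/5, 0/1 + 1/1*7/10) = [1/5, 7/10) <- contains code 5/8
  'f': [0/1 + 1/1*7/10, 0/1 + 1/1*1/1) = [7/10, 1/1)
  emit 'c', narrow to [1/5, 7/10)
Step 2: interval [1/5, 7/10), width = 7/10 - 1/5 = 1/2
  'a': [1/5 + 1/2*0/1, 1/5 + 1/2*1/5) = [1/5, 3/10)
  'c': [1/5 + 1/2*1/5, 1/5 + 1/2*7/10) = [3/10, 11/20)
  'f': [1/5 + 1/2*7/10, 1/5 + 1/2*1/1) = [11/20, 7/10) <- contains code 5/8
  emit 'f', narrow to [11/20, 7/10)

Answer: symbol=c low=1/5 high=7/10
symbol=f low=11/20 high=7/10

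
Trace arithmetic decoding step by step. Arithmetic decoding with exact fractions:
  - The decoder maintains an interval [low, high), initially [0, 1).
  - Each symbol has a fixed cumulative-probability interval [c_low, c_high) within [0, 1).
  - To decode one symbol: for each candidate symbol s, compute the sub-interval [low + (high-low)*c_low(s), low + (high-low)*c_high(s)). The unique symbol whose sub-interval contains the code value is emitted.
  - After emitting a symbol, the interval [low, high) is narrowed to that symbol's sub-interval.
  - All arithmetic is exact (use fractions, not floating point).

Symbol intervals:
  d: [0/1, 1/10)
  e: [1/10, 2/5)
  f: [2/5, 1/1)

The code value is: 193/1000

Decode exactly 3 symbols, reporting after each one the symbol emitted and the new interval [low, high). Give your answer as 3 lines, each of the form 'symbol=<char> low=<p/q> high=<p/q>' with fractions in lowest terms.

Step 1: interval [0/1, 1/1), width = 1/1 - 0/1 = 1/1
  'd': [0/1 + 1/1*0/1, 0/1 + 1/1*1/10) = [0/1, 1/10)
  'e': [0/1 + 1/1*1/10, 0/1 + 1/1*2/5) = [1/10, 2/5) <- contains code 193/1000
  'f': [0/1 + 1/1*2/5, 0/1 + 1/1*1/1) = [2/5, 1/1)
  emit 'e', narrow to [1/10, 2/5)
Step 2: interval [1/10, 2/5), width = 2/5 - 1/10 = 3/10
  'd': [1/10 + 3/10*0/1, 1/10 + 3/10*1/10) = [1/10, 13/100)
  'e': [1/10 + 3/10*1/10, 1/10 + 3/10*2/5) = [13/100, 11/50) <- contains code 193/1000
  'f': [1/10 + 3/10*2/5, 1/10 + 3/10*1/1) = [11/50, 2/5)
  emit 'e', narrow to [13/100, 11/50)
Step 3: interval [13/100, 11/50), width = 11/50 - 13/100 = 9/100
  'd': [13/100 + 9/100*0/1, 13/100 + 9/100*1/10) = [13/100, 139/1000)
  'e': [13/100 + 9/100*1/10, 13/100 + 9/100*2/5) = [139/1000, 83/500)
  'f': [13/100 + 9/100*2/5, 13/100 + 9/100*1/1) = [83/500, 11/50) <- contains code 193/1000
  emit 'f', narrow to [83/500, 11/50)

Answer: symbol=e low=1/10 high=2/5
symbol=e low=13/100 high=11/50
symbol=f low=83/500 high=11/50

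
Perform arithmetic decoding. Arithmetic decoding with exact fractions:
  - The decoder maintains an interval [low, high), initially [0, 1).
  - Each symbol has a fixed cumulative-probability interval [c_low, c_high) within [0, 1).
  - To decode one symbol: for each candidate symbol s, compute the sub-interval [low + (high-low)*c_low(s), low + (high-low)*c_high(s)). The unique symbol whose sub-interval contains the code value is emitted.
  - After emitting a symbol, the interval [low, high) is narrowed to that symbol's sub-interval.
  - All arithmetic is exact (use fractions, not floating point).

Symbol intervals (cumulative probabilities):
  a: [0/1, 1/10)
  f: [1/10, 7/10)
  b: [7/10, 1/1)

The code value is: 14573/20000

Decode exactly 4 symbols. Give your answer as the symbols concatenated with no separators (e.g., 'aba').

Answer: babb

Derivation:
Step 1: interval [0/1, 1/1), width = 1/1 - 0/1 = 1/1
  'a': [0/1 + 1/1*0/1, 0/1 + 1/1*1/10) = [0/1, 1/10)
  'f': [0/1 + 1/1*1/10, 0/1 + 1/1*7/10) = [1/10, 7/10)
  'b': [0/1 + 1/1*7/10, 0/1 + 1/1*1/1) = [7/10, 1/1) <- contains code 14573/20000
  emit 'b', narrow to [7/10, 1/1)
Step 2: interval [7/10, 1/1), width = 1/1 - 7/10 = 3/10
  'a': [7/10 + 3/10*0/1, 7/10 + 3/10*1/10) = [7/10, 73/100) <- contains code 14573/20000
  'f': [7/10 + 3/10*1/10, 7/10 + 3/10*7/10) = [73/100, 91/100)
  'b': [7/10 + 3/10*7/10, 7/10 + 3/10*1/1) = [91/100, 1/1)
  emit 'a', narrow to [7/10, 73/100)
Step 3: interval [7/10, 73/100), width = 73/100 - 7/10 = 3/100
  'a': [7/10 + 3/100*0/1, 7/10 + 3/100*1/10) = [7/10, 703/1000)
  'f': [7/10 + 3/100*1/10, 7/10 + 3/100*7/10) = [703/1000, 721/1000)
  'b': [7/10 + 3/100*7/10, 7/10 + 3/100*1/1) = [721/1000, 73/100) <- contains code 14573/20000
  emit 'b', narrow to [721/1000, 73/100)
Step 4: interval [721/1000, 73/100), width = 73/100 - 721/1000 = 9/1000
  'a': [721/1000 + 9/1000*0/1, 721/1000 + 9/1000*1/10) = [721/1000, 7219/10000)
  'f': [721/1000 + 9/1000*1/10, 721/1000 + 9/1000*7/10) = [7219/10000, 7273/10000)
  'b': [721/1000 + 9/1000*7/10, 721/1000 + 9/1000*1/1) = [7273/10000, 73/100) <- contains code 14573/20000
  emit 'b', narrow to [7273/10000, 73/100)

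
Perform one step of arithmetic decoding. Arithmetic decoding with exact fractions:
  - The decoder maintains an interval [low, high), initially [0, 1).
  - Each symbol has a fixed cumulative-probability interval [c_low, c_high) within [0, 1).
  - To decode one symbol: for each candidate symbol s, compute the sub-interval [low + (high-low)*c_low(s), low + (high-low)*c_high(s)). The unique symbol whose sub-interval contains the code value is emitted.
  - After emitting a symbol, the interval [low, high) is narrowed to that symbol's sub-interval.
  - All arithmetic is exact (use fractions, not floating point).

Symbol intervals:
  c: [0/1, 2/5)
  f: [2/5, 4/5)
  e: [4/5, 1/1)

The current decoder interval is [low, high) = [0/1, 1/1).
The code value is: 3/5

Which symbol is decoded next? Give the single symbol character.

Answer: f

Derivation:
Interval width = high − low = 1/1 − 0/1 = 1/1
Scaled code = (code − low) / width = (3/5 − 0/1) / 1/1 = 3/5
  c: [0/1, 2/5) 
  f: [2/5, 4/5) ← scaled code falls here ✓
  e: [4/5, 1/1) 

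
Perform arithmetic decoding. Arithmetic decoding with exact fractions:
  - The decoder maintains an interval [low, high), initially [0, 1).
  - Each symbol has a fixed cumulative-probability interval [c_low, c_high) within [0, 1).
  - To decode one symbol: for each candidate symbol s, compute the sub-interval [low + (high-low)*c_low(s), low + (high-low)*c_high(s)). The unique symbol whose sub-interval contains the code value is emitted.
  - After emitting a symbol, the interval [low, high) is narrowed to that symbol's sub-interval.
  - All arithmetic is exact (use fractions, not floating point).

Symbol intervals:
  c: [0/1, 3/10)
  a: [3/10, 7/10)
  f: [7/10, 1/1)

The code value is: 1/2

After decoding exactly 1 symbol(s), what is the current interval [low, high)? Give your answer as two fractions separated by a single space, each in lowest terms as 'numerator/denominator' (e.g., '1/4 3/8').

Step 1: interval [0/1, 1/1), width = 1/1 - 0/1 = 1/1
  'c': [0/1 + 1/1*0/1, 0/1 + 1/1*3/10) = [0/1, 3/10)
  'a': [0/1 + 1/1*3/10, 0/1 + 1/1*7/10) = [3/10, 7/10) <- contains code 1/2
  'f': [0/1 + 1/1*7/10, 0/1 + 1/1*1/1) = [7/10, 1/1)
  emit 'a', narrow to [3/10, 7/10)

Answer: 3/10 7/10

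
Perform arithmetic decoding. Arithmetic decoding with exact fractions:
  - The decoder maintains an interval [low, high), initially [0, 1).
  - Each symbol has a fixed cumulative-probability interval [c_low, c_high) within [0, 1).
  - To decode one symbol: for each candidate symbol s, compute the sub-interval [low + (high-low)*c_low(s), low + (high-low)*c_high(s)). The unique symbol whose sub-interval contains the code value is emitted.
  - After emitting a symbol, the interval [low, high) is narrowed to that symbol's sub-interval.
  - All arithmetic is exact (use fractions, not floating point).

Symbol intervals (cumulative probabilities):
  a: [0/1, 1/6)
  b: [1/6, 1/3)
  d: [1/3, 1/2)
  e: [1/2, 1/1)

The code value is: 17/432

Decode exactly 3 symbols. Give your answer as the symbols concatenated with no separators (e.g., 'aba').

Step 1: interval [0/1, 1/1), width = 1/1 - 0/1 = 1/1
  'a': [0/1 + 1/1*0/1, 0/1 + 1/1*1/6) = [0/1, 1/6) <- contains code 17/432
  'b': [0/1 + 1/1*1/6, 0/1 + 1/1*1/3) = [1/6, 1/3)
  'd': [0/1 + 1/1*1/3, 0/1 + 1/1*1/2) = [1/3, 1/2)
  'e': [0/1 + 1/1*1/2, 0/1 + 1/1*1/1) = [1/2, 1/1)
  emit 'a', narrow to [0/1, 1/6)
Step 2: interval [0/1, 1/6), width = 1/6 - 0/1 = 1/6
  'a': [0/1 + 1/6*0/1, 0/1 + 1/6*1/6) = [0/1, 1/36)
  'b': [0/1 + 1/6*1/6, 0/1 + 1/6*1/3) = [1/36, 1/18) <- contains code 17/432
  'd': [0/1 + 1/6*1/3, 0/1 + 1/6*1/2) = [1/18, 1/12)
  'e': [0/1 + 1/6*1/2, 0/1 + 1/6*1/1) = [1/12, 1/6)
  emit 'b', narrow to [1/36, 1/18)
Step 3: interval [1/36, 1/18), width = 1/18 - 1/36 = 1/36
  'a': [1/36 + 1/36*0/1, 1/36 + 1/36*1/6) = [1/36, 7/216)
  'b': [1/36 + 1/36*1/6, 1/36 + 1/36*1/3) = [7/216, 1/27)
  'd': [1/36 + 1/36*1/3, 1/36 + 1/36*1/2) = [1/27, 1/24) <- contains code 17/432
  'e': [1/36 + 1/36*1/2, 1/36 + 1/36*1/1) = [1/24, 1/18)
  emit 'd', narrow to [1/27, 1/24)

Answer: abd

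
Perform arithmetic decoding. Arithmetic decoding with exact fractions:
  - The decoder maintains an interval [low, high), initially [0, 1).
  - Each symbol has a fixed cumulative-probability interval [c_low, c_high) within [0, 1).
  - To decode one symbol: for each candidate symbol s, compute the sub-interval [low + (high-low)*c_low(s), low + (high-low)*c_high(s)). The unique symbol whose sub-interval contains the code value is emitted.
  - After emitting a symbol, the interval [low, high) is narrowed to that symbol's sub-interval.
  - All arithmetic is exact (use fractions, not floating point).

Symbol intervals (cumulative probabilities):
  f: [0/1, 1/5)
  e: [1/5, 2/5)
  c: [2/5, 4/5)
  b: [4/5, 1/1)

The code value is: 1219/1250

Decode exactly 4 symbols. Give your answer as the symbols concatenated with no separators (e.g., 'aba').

Answer: bbeb

Derivation:
Step 1: interval [0/1, 1/1), width = 1/1 - 0/1 = 1/1
  'f': [0/1 + 1/1*0/1, 0/1 + 1/1*1/5) = [0/1, 1/5)
  'e': [0/1 + 1/1*1/5, 0/1 + 1/1*2/5) = [1/5, 2/5)
  'c': [0/1 + 1/1*2/5, 0/1 + 1/1*4/5) = [2/5, 4/5)
  'b': [0/1 + 1/1*4/5, 0/1 + 1/1*1/1) = [4/5, 1/1) <- contains code 1219/1250
  emit 'b', narrow to [4/5, 1/1)
Step 2: interval [4/5, 1/1), width = 1/1 - 4/5 = 1/5
  'f': [4/5 + 1/5*0/1, 4/5 + 1/5*1/5) = [4/5, 21/25)
  'e': [4/5 + 1/5*1/5, 4/5 + 1/5*2/5) = [21/25, 22/25)
  'c': [4/5 + 1/5*2/5, 4/5 + 1/5*4/5) = [22/25, 24/25)
  'b': [4/5 + 1/5*4/5, 4/5 + 1/5*1/1) = [24/25, 1/1) <- contains code 1219/1250
  emit 'b', narrow to [24/25, 1/1)
Step 3: interval [24/25, 1/1), width = 1/1 - 24/25 = 1/25
  'f': [24/25 + 1/25*0/1, 24/25 + 1/25*1/5) = [24/25, 121/125)
  'e': [24/25 + 1/25*1/5, 24/25 + 1/25*2/5) = [121/125, 122/125) <- contains code 1219/1250
  'c': [24/25 + 1/25*2/5, 24/25 + 1/25*4/5) = [122/125, 124/125)
  'b': [24/25 + 1/25*4/5, 24/25 + 1/25*1/1) = [124/125, 1/1)
  emit 'e', narrow to [121/125, 122/125)
Step 4: interval [121/125, 122/125), width = 122/125 - 121/125 = 1/125
  'f': [121/125 + 1/125*0/1, 121/125 + 1/125*1/5) = [121/125, 606/625)
  'e': [121/125 + 1/125*1/5, 121/125 + 1/125*2/5) = [606/625, 607/625)
  'c': [121/125 + 1/125*2/5, 121/125 + 1/125*4/5) = [607/625, 609/625)
  'b': [121/125 + 1/125*4/5, 121/125 + 1/125*1/1) = [609/625, 122/125) <- contains code 1219/1250
  emit 'b', narrow to [609/625, 122/125)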